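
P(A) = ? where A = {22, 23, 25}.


|A| = 3, so |P(A)| = 2^3 = 8
Enumerate subsets by cardinality (0 to 3):
∅, {22}, {23}, {25}, {22, 23}, {22, 25}, {23, 25}, {22, 23, 25}

P(A) has 8 subsets: ∅, {22}, {23}, {25}, {22, 23}, {22, 25}, {23, 25}, {22, 23, 25}


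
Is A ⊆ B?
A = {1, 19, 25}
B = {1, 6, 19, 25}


A ⊆ B means every element of A is in B.
All elements of A are in B.
So A ⊆ B.

Yes, A ⊆ B


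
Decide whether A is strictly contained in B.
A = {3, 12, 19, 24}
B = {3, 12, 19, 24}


A ⊂ B requires: A ⊆ B AND A ≠ B.
A ⊆ B? Yes
A = B? Yes
A = B, so A is not a PROPER subset.

No, A is not a proper subset of B


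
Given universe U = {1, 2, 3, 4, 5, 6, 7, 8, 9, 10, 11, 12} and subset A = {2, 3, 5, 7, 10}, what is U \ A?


Aᶜ = U \ A = elements in U but not in A
U = {1, 2, 3, 4, 5, 6, 7, 8, 9, 10, 11, 12}
A = {2, 3, 5, 7, 10}
Aᶜ = {1, 4, 6, 8, 9, 11, 12}

Aᶜ = {1, 4, 6, 8, 9, 11, 12}


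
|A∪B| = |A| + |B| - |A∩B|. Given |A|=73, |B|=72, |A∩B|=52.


|A ∪ B| = |A| + |B| - |A ∩ B|
= 73 + 72 - 52
= 93

|A ∪ B| = 93


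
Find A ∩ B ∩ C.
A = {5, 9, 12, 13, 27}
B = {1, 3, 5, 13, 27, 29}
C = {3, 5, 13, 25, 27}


A ∩ B = {5, 13, 27}
(A ∩ B) ∩ C = {5, 13, 27}

A ∩ B ∩ C = {5, 13, 27}


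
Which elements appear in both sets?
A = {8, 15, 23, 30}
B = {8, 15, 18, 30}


A ∩ B = elements in both A and B
A = {8, 15, 23, 30}
B = {8, 15, 18, 30}
A ∩ B = {8, 15, 30}

A ∩ B = {8, 15, 30}


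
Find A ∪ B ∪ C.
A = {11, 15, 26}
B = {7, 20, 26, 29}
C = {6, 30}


A ∪ B = {7, 11, 15, 20, 26, 29}
(A ∪ B) ∪ C = {6, 7, 11, 15, 20, 26, 29, 30}

A ∪ B ∪ C = {6, 7, 11, 15, 20, 26, 29, 30}


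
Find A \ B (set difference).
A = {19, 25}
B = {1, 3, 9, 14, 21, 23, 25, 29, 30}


A \ B = elements in A but not in B
A = {19, 25}
B = {1, 3, 9, 14, 21, 23, 25, 29, 30}
Remove from A any elements in B
A \ B = {19}

A \ B = {19}


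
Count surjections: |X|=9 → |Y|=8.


n = |X| = 9, k = |Y| = 8. Surjections via inclusion-exclusion:
S(n,k) = Σ(-1)^i × C(k,i) × (k-i)^n, i=0 to k
i=0: (-1)^0×C(8,0)×8^9 = 134217728
i=1: (-1)^1×C(8,1)×7^9 = -322828856
i=2: (-1)^2×C(8,2)×6^9 = 282175488
i=3: (-1)^3×C(8,3)×5^9 = -109375000
i=4: (-1)^4×C(8,4)×4^9 = 18350080
i=5: (-1)^5×C(8,5)×3^9 = -1102248
i=6: (-1)^6×C(8,6)×2^9 = 14336
i=7: (-1)^7×C(8,7)×1^9 = -8
i=8: (-1)^8×C(8,8)×0^9 = 0
Total = 1451520

Number of surjections = 1451520


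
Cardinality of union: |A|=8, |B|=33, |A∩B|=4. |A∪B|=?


|A ∪ B| = |A| + |B| - |A ∩ B|
= 8 + 33 - 4
= 37

|A ∪ B| = 37


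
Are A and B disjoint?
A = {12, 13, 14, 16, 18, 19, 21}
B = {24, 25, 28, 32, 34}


Disjoint means A ∩ B = ∅.
A ∩ B = ∅
A ∩ B = ∅, so A and B are disjoint.

Yes, A and B are disjoint


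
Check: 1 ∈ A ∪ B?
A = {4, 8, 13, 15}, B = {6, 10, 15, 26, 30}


A = {4, 8, 13, 15}, B = {6, 10, 15, 26, 30}
A ∪ B = all elements in A or B
A ∪ B = {4, 6, 8, 10, 13, 15, 26, 30}
Checking if 1 ∈ A ∪ B
1 is not in A ∪ B → False

1 ∉ A ∪ B


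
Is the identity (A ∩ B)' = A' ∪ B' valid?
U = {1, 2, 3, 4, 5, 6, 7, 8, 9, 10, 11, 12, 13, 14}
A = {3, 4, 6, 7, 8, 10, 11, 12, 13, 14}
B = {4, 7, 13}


LHS: A ∩ B = {4, 7, 13}
(A ∩ B)' = U \ (A ∩ B) = {1, 2, 3, 5, 6, 8, 9, 10, 11, 12, 14}
A' = {1, 2, 5, 9}, B' = {1, 2, 3, 5, 6, 8, 9, 10, 11, 12, 14}
Claimed RHS: A' ∪ B' = {1, 2, 3, 5, 6, 8, 9, 10, 11, 12, 14}
Identity is VALID: LHS = RHS = {1, 2, 3, 5, 6, 8, 9, 10, 11, 12, 14} ✓

Identity is valid. (A ∩ B)' = A' ∪ B' = {1, 2, 3, 5, 6, 8, 9, 10, 11, 12, 14}


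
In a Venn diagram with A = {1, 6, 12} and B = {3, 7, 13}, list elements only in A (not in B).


A = {1, 6, 12}
B = {3, 7, 13}
Region: only in A (not in B)
Elements: {1, 6, 12}

Elements only in A (not in B): {1, 6, 12}


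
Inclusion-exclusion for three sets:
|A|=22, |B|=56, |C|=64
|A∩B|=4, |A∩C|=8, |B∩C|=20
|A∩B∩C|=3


|A∪B∪C| = |A|+|B|+|C| - |A∩B|-|A∩C|-|B∩C| + |A∩B∩C|
= 22+56+64 - 4-8-20 + 3
= 142 - 32 + 3
= 113

|A ∪ B ∪ C| = 113


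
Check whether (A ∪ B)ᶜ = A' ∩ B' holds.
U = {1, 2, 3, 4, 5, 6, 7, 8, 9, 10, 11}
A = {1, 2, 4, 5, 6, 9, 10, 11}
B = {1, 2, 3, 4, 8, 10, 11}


LHS: A ∪ B = {1, 2, 3, 4, 5, 6, 8, 9, 10, 11}
(A ∪ B)' = U \ (A ∪ B) = {7}
A' = {3, 7, 8}, B' = {5, 6, 7, 9}
Claimed RHS: A' ∩ B' = {7}
Identity is VALID: LHS = RHS = {7} ✓

Identity is valid. (A ∪ B)' = A' ∩ B' = {7}


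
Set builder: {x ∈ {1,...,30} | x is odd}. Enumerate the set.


Checking each candidate:
Condition: odd numbers in {1,...,30}
Result = {1, 3, 5, 7, 9, 11, 13, 15, 17, 19, 21, 23, 25, 27, 29}

{1, 3, 5, 7, 9, 11, 13, 15, 17, 19, 21, 23, 25, 27, 29}


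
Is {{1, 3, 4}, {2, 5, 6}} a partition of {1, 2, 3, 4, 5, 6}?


A partition requires: (1) non-empty parts, (2) pairwise disjoint, (3) union = U
Parts: {1, 3, 4}, {2, 5, 6}
Union of parts: {1, 2, 3, 4, 5, 6}
U = {1, 2, 3, 4, 5, 6}
All non-empty? True
Pairwise disjoint? True
Covers U? True

Yes, valid partition


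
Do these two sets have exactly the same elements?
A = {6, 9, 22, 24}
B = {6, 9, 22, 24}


Two sets are equal iff they have exactly the same elements.
A = {6, 9, 22, 24}
B = {6, 9, 22, 24}
Same elements → A = B

Yes, A = B


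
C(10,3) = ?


C(n,k) = n! / (k!(n-k)!)
C(10,3) = 10! / (3!7!)
= 120

C(10,3) = 120


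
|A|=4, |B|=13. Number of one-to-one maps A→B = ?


An injection sends each of |A| = 4 inputs to a distinct output in B.
# injections = |B|·(|B|-1)·…·(|B|-|A|+1) = 13! / (13 - 4)!
= 13 × 12 × 11 × 10
= 17160

Number of injections = 17160


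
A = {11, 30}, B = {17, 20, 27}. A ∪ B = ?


A ∪ B = all elements in A or B (or both)
A = {11, 30}
B = {17, 20, 27}
A ∪ B = {11, 17, 20, 27, 30}

A ∪ B = {11, 17, 20, 27, 30}


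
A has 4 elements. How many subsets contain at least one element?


Total subsets = 2^n = 2^4 = 16
Non-empty subsets exclude the empty set: 2^n - 1
= 16 - 1
= 15

Number of non-empty subsets = 15


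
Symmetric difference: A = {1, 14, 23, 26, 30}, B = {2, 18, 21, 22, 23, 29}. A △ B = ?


A △ B = (A \ B) ∪ (B \ A) = elements in exactly one of A or B
A \ B = {1, 14, 26, 30}
B \ A = {2, 18, 21, 22, 29}
A △ B = {1, 2, 14, 18, 21, 22, 26, 29, 30}

A △ B = {1, 2, 14, 18, 21, 22, 26, 29, 30}


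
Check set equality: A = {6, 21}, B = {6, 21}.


Two sets are equal iff they have exactly the same elements.
A = {6, 21}
B = {6, 21}
Same elements → A = B

Yes, A = B


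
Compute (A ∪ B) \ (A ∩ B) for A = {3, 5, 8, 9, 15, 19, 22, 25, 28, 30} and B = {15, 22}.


A △ B = (A \ B) ∪ (B \ A) = elements in exactly one of A or B
A \ B = {3, 5, 8, 9, 19, 25, 28, 30}
B \ A = ∅
A △ B = {3, 5, 8, 9, 19, 25, 28, 30}

A △ B = {3, 5, 8, 9, 19, 25, 28, 30}


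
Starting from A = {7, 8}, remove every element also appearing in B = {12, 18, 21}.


A \ B = elements in A but not in B
A = {7, 8}
B = {12, 18, 21}
Remove from A any elements in B
A \ B = {7, 8}

A \ B = {7, 8}


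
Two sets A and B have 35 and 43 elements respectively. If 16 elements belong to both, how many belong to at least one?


|A ∪ B| = |A| + |B| - |A ∩ B|
= 35 + 43 - 16
= 62

|A ∪ B| = 62


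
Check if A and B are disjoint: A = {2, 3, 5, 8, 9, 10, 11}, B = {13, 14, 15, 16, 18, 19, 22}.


Disjoint means A ∩ B = ∅.
A ∩ B = ∅
A ∩ B = ∅, so A and B are disjoint.

Yes, A and B are disjoint


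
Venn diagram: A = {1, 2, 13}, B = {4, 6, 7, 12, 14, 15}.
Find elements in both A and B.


A = {1, 2, 13}
B = {4, 6, 7, 12, 14, 15}
Region: in both A and B
Elements: ∅

Elements in both A and B: ∅


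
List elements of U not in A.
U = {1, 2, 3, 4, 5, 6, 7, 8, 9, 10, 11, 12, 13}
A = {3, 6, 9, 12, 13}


Aᶜ = U \ A = elements in U but not in A
U = {1, 2, 3, 4, 5, 6, 7, 8, 9, 10, 11, 12, 13}
A = {3, 6, 9, 12, 13}
Aᶜ = {1, 2, 4, 5, 7, 8, 10, 11}

Aᶜ = {1, 2, 4, 5, 7, 8, 10, 11}


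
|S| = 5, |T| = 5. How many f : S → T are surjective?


n = |S| = 5, k = |T| = 5. Surjections via inclusion-exclusion:
S(n,k) = Σ(-1)^i × C(k,i) × (k-i)^n, i=0 to k
i=0: (-1)^0×C(5,0)×5^5 = 3125
i=1: (-1)^1×C(5,1)×4^5 = -5120
i=2: (-1)^2×C(5,2)×3^5 = 2430
i=3: (-1)^3×C(5,3)×2^5 = -320
i=4: (-1)^4×C(5,4)×1^5 = 5
i=5: (-1)^5×C(5,5)×0^5 = 0
Total = 120

Number of surjections = 120


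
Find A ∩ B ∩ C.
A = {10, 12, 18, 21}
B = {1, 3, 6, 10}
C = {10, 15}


A ∩ B = {10}
(A ∩ B) ∩ C = {10}

A ∩ B ∩ C = {10}


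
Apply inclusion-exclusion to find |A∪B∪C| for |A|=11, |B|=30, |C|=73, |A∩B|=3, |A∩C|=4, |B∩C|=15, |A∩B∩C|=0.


|A∪B∪C| = |A|+|B|+|C| - |A∩B|-|A∩C|-|B∩C| + |A∩B∩C|
= 11+30+73 - 3-4-15 + 0
= 114 - 22 + 0
= 92

|A ∪ B ∪ C| = 92


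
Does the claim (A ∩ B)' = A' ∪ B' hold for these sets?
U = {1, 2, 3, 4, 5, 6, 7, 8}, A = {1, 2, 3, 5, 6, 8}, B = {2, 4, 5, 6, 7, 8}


LHS: A ∩ B = {2, 5, 6, 8}
(A ∩ B)' = U \ (A ∩ B) = {1, 3, 4, 7}
A' = {4, 7}, B' = {1, 3}
Claimed RHS: A' ∪ B' = {1, 3, 4, 7}
Identity is VALID: LHS = RHS = {1, 3, 4, 7} ✓

Identity is valid. (A ∩ B)' = A' ∪ B' = {1, 3, 4, 7}


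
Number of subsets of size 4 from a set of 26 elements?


C(n,k) = n! / (k!(n-k)!)
C(26,4) = 26! / (4!22!)
= 14950

C(26,4) = 14950


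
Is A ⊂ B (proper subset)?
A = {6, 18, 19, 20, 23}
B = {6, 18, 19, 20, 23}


A ⊂ B requires: A ⊆ B AND A ≠ B.
A ⊆ B? Yes
A = B? Yes
A = B, so A is not a PROPER subset.

No, A is not a proper subset of B


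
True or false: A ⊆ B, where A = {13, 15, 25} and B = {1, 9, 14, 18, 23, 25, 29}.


A ⊆ B means every element of A is in B.
Elements in A not in B: {13, 15}
So A ⊄ B.

No, A ⊄ B


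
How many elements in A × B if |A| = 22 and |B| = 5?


|A × B| = |A| × |B|
= 22 × 5
= 110

|A × B| = 110


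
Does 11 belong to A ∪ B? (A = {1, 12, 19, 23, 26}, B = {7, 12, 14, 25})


A = {1, 12, 19, 23, 26}, B = {7, 12, 14, 25}
A ∪ B = all elements in A or B
A ∪ B = {1, 7, 12, 14, 19, 23, 25, 26}
Checking if 11 ∈ A ∪ B
11 is not in A ∪ B → False

11 ∉ A ∪ B


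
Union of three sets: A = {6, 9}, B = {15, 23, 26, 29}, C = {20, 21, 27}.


A ∪ B = {6, 9, 15, 23, 26, 29}
(A ∪ B) ∪ C = {6, 9, 15, 20, 21, 23, 26, 27, 29}

A ∪ B ∪ C = {6, 9, 15, 20, 21, 23, 26, 27, 29}


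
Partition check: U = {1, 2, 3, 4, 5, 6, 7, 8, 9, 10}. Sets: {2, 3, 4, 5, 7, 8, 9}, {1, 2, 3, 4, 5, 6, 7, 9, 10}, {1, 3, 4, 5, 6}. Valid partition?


A partition requires: (1) non-empty parts, (2) pairwise disjoint, (3) union = U
Parts: {2, 3, 4, 5, 7, 8, 9}, {1, 2, 3, 4, 5, 6, 7, 9, 10}, {1, 3, 4, 5, 6}
Union of parts: {1, 2, 3, 4, 5, 6, 7, 8, 9, 10}
U = {1, 2, 3, 4, 5, 6, 7, 8, 9, 10}
All non-empty? True
Pairwise disjoint? False
Covers U? True

No, not a valid partition


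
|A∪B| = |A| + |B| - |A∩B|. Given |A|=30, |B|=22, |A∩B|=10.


|A ∪ B| = |A| + |B| - |A ∩ B|
= 30 + 22 - 10
= 42

|A ∪ B| = 42


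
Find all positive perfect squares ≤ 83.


Checking each candidate:
Condition: positive perfect squares ≤ 83
Result = {1, 4, 9, 16, 25, 36, 49, 64, 81}

{1, 4, 9, 16, 25, 36, 49, 64, 81}


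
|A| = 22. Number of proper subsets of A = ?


Total subsets = 2^n = 2^22 = 4194304
Proper subsets exclude the set itself: 2^n - 1
= 4194304 - 1
= 4194303

Number of proper subsets = 4194303


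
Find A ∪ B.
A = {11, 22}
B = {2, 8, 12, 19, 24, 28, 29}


A ∪ B = all elements in A or B (or both)
A = {11, 22}
B = {2, 8, 12, 19, 24, 28, 29}
A ∪ B = {2, 8, 11, 12, 19, 22, 24, 28, 29}

A ∪ B = {2, 8, 11, 12, 19, 22, 24, 28, 29}


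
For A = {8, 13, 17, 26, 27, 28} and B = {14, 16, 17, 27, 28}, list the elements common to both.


A ∩ B = elements in both A and B
A = {8, 13, 17, 26, 27, 28}
B = {14, 16, 17, 27, 28}
A ∩ B = {17, 27, 28}

A ∩ B = {17, 27, 28}


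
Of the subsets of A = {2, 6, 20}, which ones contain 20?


A subset of A contains 20 iff the remaining 2 elements form any subset of A \ {20}.
Count: 2^(n-1) = 2^2 = 4
Subsets containing 20: {20}, {2, 20}, {6, 20}, {2, 6, 20}

Subsets containing 20 (4 total): {20}, {2, 20}, {6, 20}, {2, 6, 20}


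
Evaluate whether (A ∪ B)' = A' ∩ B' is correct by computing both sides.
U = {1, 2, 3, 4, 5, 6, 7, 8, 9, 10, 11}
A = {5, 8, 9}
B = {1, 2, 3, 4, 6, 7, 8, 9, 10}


LHS: A ∪ B = {1, 2, 3, 4, 5, 6, 7, 8, 9, 10}
(A ∪ B)' = U \ (A ∪ B) = {11}
A' = {1, 2, 3, 4, 6, 7, 10, 11}, B' = {5, 11}
Claimed RHS: A' ∩ B' = {11}
Identity is VALID: LHS = RHS = {11} ✓

Identity is valid. (A ∪ B)' = A' ∩ B' = {11}


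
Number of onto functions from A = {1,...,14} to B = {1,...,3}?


n = |A| = 14, k = |B| = 3. Surjections via inclusion-exclusion:
S(n,k) = Σ(-1)^i × C(k,i) × (k-i)^n, i=0 to k
i=0: (-1)^0×C(3,0)×3^14 = 4782969
i=1: (-1)^1×C(3,1)×2^14 = -49152
i=2: (-1)^2×C(3,2)×1^14 = 3
i=3: (-1)^3×C(3,3)×0^14 = 0
Total = 4733820

Number of surjections = 4733820


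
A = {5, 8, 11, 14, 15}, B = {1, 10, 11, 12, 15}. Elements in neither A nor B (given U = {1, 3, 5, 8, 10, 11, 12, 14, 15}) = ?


A = {5, 8, 11, 14, 15}
B = {1, 10, 11, 12, 15}
Region: in neither A nor B (given U = {1, 3, 5, 8, 10, 11, 12, 14, 15})
Elements: {3}

Elements in neither A nor B (given U = {1, 3, 5, 8, 10, 11, 12, 14, 15}): {3}


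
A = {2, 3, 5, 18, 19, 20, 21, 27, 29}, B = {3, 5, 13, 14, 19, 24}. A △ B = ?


A △ B = (A \ B) ∪ (B \ A) = elements in exactly one of A or B
A \ B = {2, 18, 20, 21, 27, 29}
B \ A = {13, 14, 24}
A △ B = {2, 13, 14, 18, 20, 21, 24, 27, 29}

A △ B = {2, 13, 14, 18, 20, 21, 24, 27, 29}


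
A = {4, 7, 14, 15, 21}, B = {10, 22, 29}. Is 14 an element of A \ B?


A = {4, 7, 14, 15, 21}, B = {10, 22, 29}
A \ B = elements in A but not in B
A \ B = {4, 7, 14, 15, 21}
Checking if 14 ∈ A \ B
14 is in A \ B → True

14 ∈ A \ B


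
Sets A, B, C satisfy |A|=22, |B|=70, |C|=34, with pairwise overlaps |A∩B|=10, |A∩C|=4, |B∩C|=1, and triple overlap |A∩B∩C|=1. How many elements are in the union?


|A∪B∪C| = |A|+|B|+|C| - |A∩B|-|A∩C|-|B∩C| + |A∩B∩C|
= 22+70+34 - 10-4-1 + 1
= 126 - 15 + 1
= 112

|A ∪ B ∪ C| = 112


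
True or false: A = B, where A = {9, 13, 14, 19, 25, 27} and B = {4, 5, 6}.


Two sets are equal iff they have exactly the same elements.
A = {9, 13, 14, 19, 25, 27}
B = {4, 5, 6}
Differences: {4, 5, 6, 9, 13, 14, 19, 25, 27}
A ≠ B

No, A ≠ B


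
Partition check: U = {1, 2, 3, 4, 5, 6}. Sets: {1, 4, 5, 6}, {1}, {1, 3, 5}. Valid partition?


A partition requires: (1) non-empty parts, (2) pairwise disjoint, (3) union = U
Parts: {1, 4, 5, 6}, {1}, {1, 3, 5}
Union of parts: {1, 3, 4, 5, 6}
U = {1, 2, 3, 4, 5, 6}
All non-empty? True
Pairwise disjoint? False
Covers U? False

No, not a valid partition


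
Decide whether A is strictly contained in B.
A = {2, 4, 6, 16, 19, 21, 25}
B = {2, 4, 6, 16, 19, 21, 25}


A ⊂ B requires: A ⊆ B AND A ≠ B.
A ⊆ B? Yes
A = B? Yes
A = B, so A is not a PROPER subset.

No, A is not a proper subset of B


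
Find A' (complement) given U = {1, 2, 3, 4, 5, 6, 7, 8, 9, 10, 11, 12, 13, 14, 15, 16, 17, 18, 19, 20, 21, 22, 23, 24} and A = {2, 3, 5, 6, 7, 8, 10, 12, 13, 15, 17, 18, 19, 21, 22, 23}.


Aᶜ = U \ A = elements in U but not in A
U = {1, 2, 3, 4, 5, 6, 7, 8, 9, 10, 11, 12, 13, 14, 15, 16, 17, 18, 19, 20, 21, 22, 23, 24}
A = {2, 3, 5, 6, 7, 8, 10, 12, 13, 15, 17, 18, 19, 21, 22, 23}
Aᶜ = {1, 4, 9, 11, 14, 16, 20, 24}

Aᶜ = {1, 4, 9, 11, 14, 16, 20, 24}


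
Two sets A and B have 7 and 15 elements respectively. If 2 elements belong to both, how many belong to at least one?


|A ∪ B| = |A| + |B| - |A ∩ B|
= 7 + 15 - 2
= 20

|A ∪ B| = 20


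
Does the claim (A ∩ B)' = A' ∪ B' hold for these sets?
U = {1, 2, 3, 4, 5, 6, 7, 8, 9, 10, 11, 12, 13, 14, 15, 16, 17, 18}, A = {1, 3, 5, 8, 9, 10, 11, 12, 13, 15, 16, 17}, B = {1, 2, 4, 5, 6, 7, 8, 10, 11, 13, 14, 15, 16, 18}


LHS: A ∩ B = {1, 5, 8, 10, 11, 13, 15, 16}
(A ∩ B)' = U \ (A ∩ B) = {2, 3, 4, 6, 7, 9, 12, 14, 17, 18}
A' = {2, 4, 6, 7, 14, 18}, B' = {3, 9, 12, 17}
Claimed RHS: A' ∪ B' = {2, 3, 4, 6, 7, 9, 12, 14, 17, 18}
Identity is VALID: LHS = RHS = {2, 3, 4, 6, 7, 9, 12, 14, 17, 18} ✓

Identity is valid. (A ∩ B)' = A' ∪ B' = {2, 3, 4, 6, 7, 9, 12, 14, 17, 18}


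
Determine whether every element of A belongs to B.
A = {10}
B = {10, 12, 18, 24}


A ⊆ B means every element of A is in B.
All elements of A are in B.
So A ⊆ B.

Yes, A ⊆ B


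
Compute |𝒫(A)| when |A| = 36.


Number of subsets = 2^n
= 2^36
= 68719476736

|P(A)| = 68719476736


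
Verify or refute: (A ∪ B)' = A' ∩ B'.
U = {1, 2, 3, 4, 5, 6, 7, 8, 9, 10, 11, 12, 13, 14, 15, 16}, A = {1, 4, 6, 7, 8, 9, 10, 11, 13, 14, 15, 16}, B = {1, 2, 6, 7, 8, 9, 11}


LHS: A ∪ B = {1, 2, 4, 6, 7, 8, 9, 10, 11, 13, 14, 15, 16}
(A ∪ B)' = U \ (A ∪ B) = {3, 5, 12}
A' = {2, 3, 5, 12}, B' = {3, 4, 5, 10, 12, 13, 14, 15, 16}
Claimed RHS: A' ∩ B' = {3, 5, 12}
Identity is VALID: LHS = RHS = {3, 5, 12} ✓

Identity is valid. (A ∪ B)' = A' ∩ B' = {3, 5, 12}


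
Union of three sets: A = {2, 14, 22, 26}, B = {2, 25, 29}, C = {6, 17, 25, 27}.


A ∪ B = {2, 14, 22, 25, 26, 29}
(A ∪ B) ∪ C = {2, 6, 14, 17, 22, 25, 26, 27, 29}

A ∪ B ∪ C = {2, 6, 14, 17, 22, 25, 26, 27, 29}


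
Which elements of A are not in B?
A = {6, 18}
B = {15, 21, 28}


A \ B = elements in A but not in B
A = {6, 18}
B = {15, 21, 28}
Remove from A any elements in B
A \ B = {6, 18}

A \ B = {6, 18}


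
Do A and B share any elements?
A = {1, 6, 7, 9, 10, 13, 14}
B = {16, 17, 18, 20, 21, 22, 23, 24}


Disjoint means A ∩ B = ∅.
A ∩ B = ∅
A ∩ B = ∅, so A and B are disjoint.

No — A and B share no elements (A ∩ B = ∅), so they are disjoint


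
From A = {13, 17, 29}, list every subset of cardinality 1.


|A| = 3, so A has C(3,1) = 3 subsets of size 1.
Enumerate by choosing 1 elements from A at a time:
{13}, {17}, {29}

1-element subsets (3 total): {13}, {17}, {29}


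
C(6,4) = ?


C(n,k) = n! / (k!(n-k)!)
C(6,4) = 6! / (4!2!)
= 15

C(6,4) = 15


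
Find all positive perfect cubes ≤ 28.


Checking each candidate:
Condition: positive perfect cubes ≤ 28
Result = {1, 8, 27}

{1, 8, 27}


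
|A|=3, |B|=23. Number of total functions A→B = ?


Each of |A| = 3 inputs maps to any of |B| = 23 outputs.
# functions = |B|^|A| = 23^3
= 12167

Number of functions = 12167


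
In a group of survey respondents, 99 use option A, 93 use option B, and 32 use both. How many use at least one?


|A ∪ B| = |A| + |B| - |A ∩ B|
= 99 + 93 - 32
= 160

|A ∪ B| = 160


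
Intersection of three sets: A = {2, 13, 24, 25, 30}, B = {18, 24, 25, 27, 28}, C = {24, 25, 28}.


A ∩ B = {24, 25}
(A ∩ B) ∩ C = {24, 25}

A ∩ B ∩ C = {24, 25}


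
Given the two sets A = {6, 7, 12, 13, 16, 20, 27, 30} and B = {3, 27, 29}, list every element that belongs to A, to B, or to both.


A ∪ B = all elements in A or B (or both)
A = {6, 7, 12, 13, 16, 20, 27, 30}
B = {3, 27, 29}
A ∪ B = {3, 6, 7, 12, 13, 16, 20, 27, 29, 30}

A ∪ B = {3, 6, 7, 12, 13, 16, 20, 27, 29, 30}


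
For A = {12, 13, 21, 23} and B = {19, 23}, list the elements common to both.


A ∩ B = elements in both A and B
A = {12, 13, 21, 23}
B = {19, 23}
A ∩ B = {23}

A ∩ B = {23}


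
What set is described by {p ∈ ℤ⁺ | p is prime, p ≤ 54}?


Checking each candidate:
Condition: primes ≤ 54
Result = {2, 3, 5, 7, 11, 13, 17, 19, 23, 29, 31, 37, 41, 43, 47, 53}

{2, 3, 5, 7, 11, 13, 17, 19, 23, 29, 31, 37, 41, 43, 47, 53}


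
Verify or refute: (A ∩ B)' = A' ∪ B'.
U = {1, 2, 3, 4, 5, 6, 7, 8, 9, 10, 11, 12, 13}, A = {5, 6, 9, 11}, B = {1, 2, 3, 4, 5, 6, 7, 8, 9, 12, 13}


LHS: A ∩ B = {5, 6, 9}
(A ∩ B)' = U \ (A ∩ B) = {1, 2, 3, 4, 7, 8, 10, 11, 12, 13}
A' = {1, 2, 3, 4, 7, 8, 10, 12, 13}, B' = {10, 11}
Claimed RHS: A' ∪ B' = {1, 2, 3, 4, 7, 8, 10, 11, 12, 13}
Identity is VALID: LHS = RHS = {1, 2, 3, 4, 7, 8, 10, 11, 12, 13} ✓

Identity is valid. (A ∩ B)' = A' ∪ B' = {1, 2, 3, 4, 7, 8, 10, 11, 12, 13}


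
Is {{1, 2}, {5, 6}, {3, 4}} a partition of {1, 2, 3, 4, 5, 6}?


A partition requires: (1) non-empty parts, (2) pairwise disjoint, (3) union = U
Parts: {1, 2}, {5, 6}, {3, 4}
Union of parts: {1, 2, 3, 4, 5, 6}
U = {1, 2, 3, 4, 5, 6}
All non-empty? True
Pairwise disjoint? True
Covers U? True

Yes, valid partition


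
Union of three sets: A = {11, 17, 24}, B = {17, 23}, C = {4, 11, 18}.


A ∪ B = {11, 17, 23, 24}
(A ∪ B) ∪ C = {4, 11, 17, 18, 23, 24}

A ∪ B ∪ C = {4, 11, 17, 18, 23, 24}


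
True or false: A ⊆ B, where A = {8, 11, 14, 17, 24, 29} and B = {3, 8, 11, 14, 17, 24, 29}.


A ⊆ B means every element of A is in B.
All elements of A are in B.
So A ⊆ B.

Yes, A ⊆ B


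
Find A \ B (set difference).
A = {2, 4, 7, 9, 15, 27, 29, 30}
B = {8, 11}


A \ B = elements in A but not in B
A = {2, 4, 7, 9, 15, 27, 29, 30}
B = {8, 11}
Remove from A any elements in B
A \ B = {2, 4, 7, 9, 15, 27, 29, 30}

A \ B = {2, 4, 7, 9, 15, 27, 29, 30}


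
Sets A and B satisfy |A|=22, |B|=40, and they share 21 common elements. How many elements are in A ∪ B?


|A ∪ B| = |A| + |B| - |A ∩ B|
= 22 + 40 - 21
= 41

|A ∪ B| = 41


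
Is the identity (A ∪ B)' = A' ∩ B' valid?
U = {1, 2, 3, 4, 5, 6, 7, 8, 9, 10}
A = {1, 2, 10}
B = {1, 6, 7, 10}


LHS: A ∪ B = {1, 2, 6, 7, 10}
(A ∪ B)' = U \ (A ∪ B) = {3, 4, 5, 8, 9}
A' = {3, 4, 5, 6, 7, 8, 9}, B' = {2, 3, 4, 5, 8, 9}
Claimed RHS: A' ∩ B' = {3, 4, 5, 8, 9}
Identity is VALID: LHS = RHS = {3, 4, 5, 8, 9} ✓

Identity is valid. (A ∪ B)' = A' ∩ B' = {3, 4, 5, 8, 9}


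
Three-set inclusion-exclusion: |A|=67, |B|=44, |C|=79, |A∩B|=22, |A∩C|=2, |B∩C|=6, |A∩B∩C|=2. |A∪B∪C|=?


|A∪B∪C| = |A|+|B|+|C| - |A∩B|-|A∩C|-|B∩C| + |A∩B∩C|
= 67+44+79 - 22-2-6 + 2
= 190 - 30 + 2
= 162

|A ∪ B ∪ C| = 162


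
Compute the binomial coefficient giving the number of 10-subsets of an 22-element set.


C(n,k) = n! / (k!(n-k)!)
C(22,10) = 22! / (10!12!)
= 646646

C(22,10) = 646646


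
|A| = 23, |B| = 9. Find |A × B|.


|A × B| = |A| × |B|
= 23 × 9
= 207

|A × B| = 207


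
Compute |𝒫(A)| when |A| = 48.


Number of subsets = 2^n
= 2^48
= 281474976710656

|P(A)| = 281474976710656


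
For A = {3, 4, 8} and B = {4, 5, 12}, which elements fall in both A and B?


A = {3, 4, 8}
B = {4, 5, 12}
Region: in both A and B
Elements: {4}

Elements in both A and B: {4}


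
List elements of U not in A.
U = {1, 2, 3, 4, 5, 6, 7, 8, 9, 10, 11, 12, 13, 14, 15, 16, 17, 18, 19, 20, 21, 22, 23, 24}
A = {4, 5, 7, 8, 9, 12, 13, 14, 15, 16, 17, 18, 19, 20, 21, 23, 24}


Aᶜ = U \ A = elements in U but not in A
U = {1, 2, 3, 4, 5, 6, 7, 8, 9, 10, 11, 12, 13, 14, 15, 16, 17, 18, 19, 20, 21, 22, 23, 24}
A = {4, 5, 7, 8, 9, 12, 13, 14, 15, 16, 17, 18, 19, 20, 21, 23, 24}
Aᶜ = {1, 2, 3, 6, 10, 11, 22}

Aᶜ = {1, 2, 3, 6, 10, 11, 22}


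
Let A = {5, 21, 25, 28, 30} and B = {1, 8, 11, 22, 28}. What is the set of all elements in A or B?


A ∪ B = all elements in A or B (or both)
A = {5, 21, 25, 28, 30}
B = {1, 8, 11, 22, 28}
A ∪ B = {1, 5, 8, 11, 21, 22, 25, 28, 30}

A ∪ B = {1, 5, 8, 11, 21, 22, 25, 28, 30}


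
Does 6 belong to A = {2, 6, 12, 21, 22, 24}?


A = {2, 6, 12, 21, 22, 24}
Checking if 6 is in A
6 is in A → True

6 ∈ A


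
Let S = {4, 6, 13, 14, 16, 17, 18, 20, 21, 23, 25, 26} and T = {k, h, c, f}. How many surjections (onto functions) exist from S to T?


n = |S| = 12, k = |T| = 4. Surjections via inclusion-exclusion:
S(n,k) = Σ(-1)^i × C(k,i) × (k-i)^n, i=0 to k
i=0: (-1)^0×C(4,0)×4^12 = 16777216
i=1: (-1)^1×C(4,1)×3^12 = -2125764
i=2: (-1)^2×C(4,2)×2^12 = 24576
i=3: (-1)^3×C(4,3)×1^12 = -4
i=4: (-1)^4×C(4,4)×0^12 = 0
Total = 14676024

Number of surjections = 14676024


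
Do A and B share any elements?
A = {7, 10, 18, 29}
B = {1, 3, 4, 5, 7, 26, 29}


Disjoint means A ∩ B = ∅.
A ∩ B = {7, 29}
A ∩ B ≠ ∅, so A and B are NOT disjoint.

Yes — A and B share the element(s) of A ∩ B = {7, 29}, so they are not disjoint


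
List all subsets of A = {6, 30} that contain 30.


A subset of A contains 30 iff the remaining 1 elements form any subset of A \ {30}.
Count: 2^(n-1) = 2^1 = 2
Subsets containing 30: {30}, {6, 30}

Subsets containing 30 (2 total): {30}, {6, 30}


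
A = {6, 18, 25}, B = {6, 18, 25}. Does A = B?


Two sets are equal iff they have exactly the same elements.
A = {6, 18, 25}
B = {6, 18, 25}
Same elements → A = B

Yes, A = B


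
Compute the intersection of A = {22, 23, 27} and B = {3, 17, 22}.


A ∩ B = elements in both A and B
A = {22, 23, 27}
B = {3, 17, 22}
A ∩ B = {22}

A ∩ B = {22}


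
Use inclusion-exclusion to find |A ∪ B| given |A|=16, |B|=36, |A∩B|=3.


|A ∪ B| = |A| + |B| - |A ∩ B|
= 16 + 36 - 3
= 49

|A ∪ B| = 49


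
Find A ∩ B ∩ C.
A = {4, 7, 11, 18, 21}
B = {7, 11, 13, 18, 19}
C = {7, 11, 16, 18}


A ∩ B = {7, 11, 18}
(A ∩ B) ∩ C = {7, 11, 18}

A ∩ B ∩ C = {7, 11, 18}


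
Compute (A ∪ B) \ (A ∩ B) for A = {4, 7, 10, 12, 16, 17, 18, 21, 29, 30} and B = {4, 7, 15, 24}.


A △ B = (A \ B) ∪ (B \ A) = elements in exactly one of A or B
A \ B = {10, 12, 16, 17, 18, 21, 29, 30}
B \ A = {15, 24}
A △ B = {10, 12, 15, 16, 17, 18, 21, 24, 29, 30}

A △ B = {10, 12, 15, 16, 17, 18, 21, 24, 29, 30}


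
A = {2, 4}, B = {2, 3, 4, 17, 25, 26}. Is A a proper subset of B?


A ⊂ B requires: A ⊆ B AND A ≠ B.
A ⊆ B? Yes
A = B? No
A ⊂ B: Yes (A is a proper subset of B)

Yes, A ⊂ B


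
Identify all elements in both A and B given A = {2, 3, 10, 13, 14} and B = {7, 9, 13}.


A = {2, 3, 10, 13, 14}
B = {7, 9, 13}
Region: in both A and B
Elements: {13}

Elements in both A and B: {13}


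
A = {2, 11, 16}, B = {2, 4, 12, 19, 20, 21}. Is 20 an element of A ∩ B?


A = {2, 11, 16}, B = {2, 4, 12, 19, 20, 21}
A ∩ B = elements in both A and B
A ∩ B = {2}
Checking if 20 ∈ A ∩ B
20 is not in A ∩ B → False

20 ∉ A ∩ B


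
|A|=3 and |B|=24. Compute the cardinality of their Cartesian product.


|A × B| = |A| × |B|
= 3 × 24
= 72

|A × B| = 72


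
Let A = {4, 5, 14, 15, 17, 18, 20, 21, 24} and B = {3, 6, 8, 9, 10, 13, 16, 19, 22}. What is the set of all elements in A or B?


A ∪ B = all elements in A or B (or both)
A = {4, 5, 14, 15, 17, 18, 20, 21, 24}
B = {3, 6, 8, 9, 10, 13, 16, 19, 22}
A ∪ B = {3, 4, 5, 6, 8, 9, 10, 13, 14, 15, 16, 17, 18, 19, 20, 21, 22, 24}

A ∪ B = {3, 4, 5, 6, 8, 9, 10, 13, 14, 15, 16, 17, 18, 19, 20, 21, 22, 24}


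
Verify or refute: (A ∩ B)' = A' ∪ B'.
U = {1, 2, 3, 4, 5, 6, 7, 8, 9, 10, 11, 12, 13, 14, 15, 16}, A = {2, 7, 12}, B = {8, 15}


LHS: A ∩ B = ∅
(A ∩ B)' = U \ (A ∩ B) = {1, 2, 3, 4, 5, 6, 7, 8, 9, 10, 11, 12, 13, 14, 15, 16}
A' = {1, 3, 4, 5, 6, 8, 9, 10, 11, 13, 14, 15, 16}, B' = {1, 2, 3, 4, 5, 6, 7, 9, 10, 11, 12, 13, 14, 16}
Claimed RHS: A' ∪ B' = {1, 2, 3, 4, 5, 6, 7, 8, 9, 10, 11, 12, 13, 14, 15, 16}
Identity is VALID: LHS = RHS = {1, 2, 3, 4, 5, 6, 7, 8, 9, 10, 11, 12, 13, 14, 15, 16} ✓

Identity is valid. (A ∩ B)' = A' ∪ B' = {1, 2, 3, 4, 5, 6, 7, 8, 9, 10, 11, 12, 13, 14, 15, 16}


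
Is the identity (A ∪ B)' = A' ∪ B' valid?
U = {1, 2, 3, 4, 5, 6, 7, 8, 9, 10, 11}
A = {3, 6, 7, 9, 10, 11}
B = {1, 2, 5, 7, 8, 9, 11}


LHS: A ∪ B = {1, 2, 3, 5, 6, 7, 8, 9, 10, 11}
(A ∪ B)' = U \ (A ∪ B) = {4}
A' = {1, 2, 4, 5, 8}, B' = {3, 4, 6, 10}
Claimed RHS: A' ∪ B' = {1, 2, 3, 4, 5, 6, 8, 10}
Identity is INVALID: LHS = {4} but the RHS claimed here equals {1, 2, 3, 4, 5, 6, 8, 10}. The correct form is (A ∪ B)' = A' ∩ B'.

Identity is invalid: (A ∪ B)' = {4} but A' ∪ B' = {1, 2, 3, 4, 5, 6, 8, 10}. The correct De Morgan law is (A ∪ B)' = A' ∩ B'.


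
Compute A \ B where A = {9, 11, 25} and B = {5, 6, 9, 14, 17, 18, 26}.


A \ B = elements in A but not in B
A = {9, 11, 25}
B = {5, 6, 9, 14, 17, 18, 26}
Remove from A any elements in B
A \ B = {11, 25}

A \ B = {11, 25}


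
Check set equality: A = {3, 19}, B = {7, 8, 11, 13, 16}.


Two sets are equal iff they have exactly the same elements.
A = {3, 19}
B = {7, 8, 11, 13, 16}
Differences: {3, 7, 8, 11, 13, 16, 19}
A ≠ B

No, A ≠ B


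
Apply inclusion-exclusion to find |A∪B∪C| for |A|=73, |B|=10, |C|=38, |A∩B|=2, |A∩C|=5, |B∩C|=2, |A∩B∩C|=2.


|A∪B∪C| = |A|+|B|+|C| - |A∩B|-|A∩C|-|B∩C| + |A∩B∩C|
= 73+10+38 - 2-5-2 + 2
= 121 - 9 + 2
= 114

|A ∪ B ∪ C| = 114


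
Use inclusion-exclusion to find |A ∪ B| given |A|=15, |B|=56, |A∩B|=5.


|A ∪ B| = |A| + |B| - |A ∩ B|
= 15 + 56 - 5
= 66

|A ∪ B| = 66


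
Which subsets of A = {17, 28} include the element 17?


A subset of A contains 17 iff the remaining 1 elements form any subset of A \ {17}.
Count: 2^(n-1) = 2^1 = 2
Subsets containing 17: {17}, {17, 28}

Subsets containing 17 (2 total): {17}, {17, 28}


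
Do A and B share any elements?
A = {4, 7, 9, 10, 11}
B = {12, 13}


Disjoint means A ∩ B = ∅.
A ∩ B = ∅
A ∩ B = ∅, so A and B are disjoint.

No — A and B share no elements (A ∩ B = ∅), so they are disjoint


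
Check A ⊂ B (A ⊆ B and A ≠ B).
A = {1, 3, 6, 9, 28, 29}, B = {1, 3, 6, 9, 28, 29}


A ⊂ B requires: A ⊆ B AND A ≠ B.
A ⊆ B? Yes
A = B? Yes
A = B, so A is not a PROPER subset.

No, A is not a proper subset of B


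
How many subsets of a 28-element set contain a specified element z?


Subsets of A containing z correspond to subsets of A \ {z}, which has 27 elements.
Count = 2^(n-1) = 2^27
= 134217728

Number of subsets containing z = 134217728


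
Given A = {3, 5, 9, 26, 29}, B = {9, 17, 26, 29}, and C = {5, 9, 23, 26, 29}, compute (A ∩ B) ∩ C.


A ∩ B = {9, 26, 29}
(A ∩ B) ∩ C = {9, 26, 29}

A ∩ B ∩ C = {9, 26, 29}


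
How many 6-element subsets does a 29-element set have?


C(n,k) = n! / (k!(n-k)!)
C(29,6) = 29! / (6!23!)
= 475020

C(29,6) = 475020


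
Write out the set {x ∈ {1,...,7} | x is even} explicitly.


Checking each candidate:
Condition: even numbers in {1,...,7}
Result = {2, 4, 6}

{2, 4, 6}


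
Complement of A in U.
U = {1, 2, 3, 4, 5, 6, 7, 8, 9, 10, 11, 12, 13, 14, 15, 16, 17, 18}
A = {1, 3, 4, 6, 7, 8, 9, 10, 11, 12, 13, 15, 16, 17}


Aᶜ = U \ A = elements in U but not in A
U = {1, 2, 3, 4, 5, 6, 7, 8, 9, 10, 11, 12, 13, 14, 15, 16, 17, 18}
A = {1, 3, 4, 6, 7, 8, 9, 10, 11, 12, 13, 15, 16, 17}
Aᶜ = {2, 5, 14, 18}

Aᶜ = {2, 5, 14, 18}


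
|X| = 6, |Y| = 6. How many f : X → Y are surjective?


n = |X| = 6, k = |Y| = 6. Surjections via inclusion-exclusion:
S(n,k) = Σ(-1)^i × C(k,i) × (k-i)^n, i=0 to k
i=0: (-1)^0×C(6,0)×6^6 = 46656
i=1: (-1)^1×C(6,1)×5^6 = -93750
i=2: (-1)^2×C(6,2)×4^6 = 61440
i=3: (-1)^3×C(6,3)×3^6 = -14580
i=4: (-1)^4×C(6,4)×2^6 = 960
i=5: (-1)^5×C(6,5)×1^6 = -6
i=6: (-1)^6×C(6,6)×0^6 = 0
Total = 720

Number of surjections = 720


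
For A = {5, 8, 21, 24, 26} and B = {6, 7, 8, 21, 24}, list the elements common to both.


A ∩ B = elements in both A and B
A = {5, 8, 21, 24, 26}
B = {6, 7, 8, 21, 24}
A ∩ B = {8, 21, 24}

A ∩ B = {8, 21, 24}


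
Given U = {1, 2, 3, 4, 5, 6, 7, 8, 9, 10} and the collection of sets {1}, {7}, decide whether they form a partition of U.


A partition requires: (1) non-empty parts, (2) pairwise disjoint, (3) union = U
Parts: {1}, {7}
Union of parts: {1, 7}
U = {1, 2, 3, 4, 5, 6, 7, 8, 9, 10}
All non-empty? True
Pairwise disjoint? True
Covers U? False

No, not a valid partition


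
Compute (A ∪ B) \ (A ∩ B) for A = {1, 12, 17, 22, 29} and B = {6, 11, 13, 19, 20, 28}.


A △ B = (A \ B) ∪ (B \ A) = elements in exactly one of A or B
A \ B = {1, 12, 17, 22, 29}
B \ A = {6, 11, 13, 19, 20, 28}
A △ B = {1, 6, 11, 12, 13, 17, 19, 20, 22, 28, 29}

A △ B = {1, 6, 11, 12, 13, 17, 19, 20, 22, 28, 29}


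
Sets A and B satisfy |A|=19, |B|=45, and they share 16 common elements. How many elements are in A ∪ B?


|A ∪ B| = |A| + |B| - |A ∩ B|
= 19 + 45 - 16
= 48

|A ∪ B| = 48


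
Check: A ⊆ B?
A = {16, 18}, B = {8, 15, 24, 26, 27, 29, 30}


A ⊆ B means every element of A is in B.
Elements in A not in B: {16, 18}
So A ⊄ B.

No, A ⊄ B


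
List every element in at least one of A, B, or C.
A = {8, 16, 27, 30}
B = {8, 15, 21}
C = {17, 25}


A ∪ B = {8, 15, 16, 21, 27, 30}
(A ∪ B) ∪ C = {8, 15, 16, 17, 21, 25, 27, 30}

A ∪ B ∪ C = {8, 15, 16, 17, 21, 25, 27, 30}


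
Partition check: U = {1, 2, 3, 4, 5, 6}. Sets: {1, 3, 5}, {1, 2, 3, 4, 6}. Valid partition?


A partition requires: (1) non-empty parts, (2) pairwise disjoint, (3) union = U
Parts: {1, 3, 5}, {1, 2, 3, 4, 6}
Union of parts: {1, 2, 3, 4, 5, 6}
U = {1, 2, 3, 4, 5, 6}
All non-empty? True
Pairwise disjoint? False
Covers U? True

No, not a valid partition


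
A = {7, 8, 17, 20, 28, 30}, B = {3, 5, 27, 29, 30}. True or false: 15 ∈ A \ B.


A = {7, 8, 17, 20, 28, 30}, B = {3, 5, 27, 29, 30}
A \ B = elements in A but not in B
A \ B = {7, 8, 17, 20, 28}
Checking if 15 ∈ A \ B
15 is not in A \ B → False

15 ∉ A \ B


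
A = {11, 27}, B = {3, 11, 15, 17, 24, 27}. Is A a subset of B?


A ⊆ B means every element of A is in B.
All elements of A are in B.
So A ⊆ B.

Yes, A ⊆ B


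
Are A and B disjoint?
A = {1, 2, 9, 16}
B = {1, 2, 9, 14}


Disjoint means A ∩ B = ∅.
A ∩ B = {1, 2, 9}
A ∩ B ≠ ∅, so A and B are NOT disjoint.

No, A and B are not disjoint (A ∩ B = {1, 2, 9})


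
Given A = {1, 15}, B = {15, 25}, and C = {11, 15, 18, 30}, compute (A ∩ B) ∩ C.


A ∩ B = {15}
(A ∩ B) ∩ C = {15}

A ∩ B ∩ C = {15}


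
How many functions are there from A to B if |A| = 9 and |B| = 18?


Each of |A| = 9 inputs maps to any of |B| = 18 outputs.
# functions = |B|^|A| = 18^9
= 198359290368

Number of functions = 198359290368


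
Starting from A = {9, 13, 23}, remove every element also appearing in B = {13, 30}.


A \ B = elements in A but not in B
A = {9, 13, 23}
B = {13, 30}
Remove from A any elements in B
A \ B = {9, 23}

A \ B = {9, 23}


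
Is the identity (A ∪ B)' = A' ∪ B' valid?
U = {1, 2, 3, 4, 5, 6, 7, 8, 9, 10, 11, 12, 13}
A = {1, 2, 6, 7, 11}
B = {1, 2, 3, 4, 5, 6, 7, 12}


LHS: A ∪ B = {1, 2, 3, 4, 5, 6, 7, 11, 12}
(A ∪ B)' = U \ (A ∪ B) = {8, 9, 10, 13}
A' = {3, 4, 5, 8, 9, 10, 12, 13}, B' = {8, 9, 10, 11, 13}
Claimed RHS: A' ∪ B' = {3, 4, 5, 8, 9, 10, 11, 12, 13}
Identity is INVALID: LHS = {8, 9, 10, 13} but the RHS claimed here equals {3, 4, 5, 8, 9, 10, 11, 12, 13}. The correct form is (A ∪ B)' = A' ∩ B'.

Identity is invalid: (A ∪ B)' = {8, 9, 10, 13} but A' ∪ B' = {3, 4, 5, 8, 9, 10, 11, 12, 13}. The correct De Morgan law is (A ∪ B)' = A' ∩ B'.


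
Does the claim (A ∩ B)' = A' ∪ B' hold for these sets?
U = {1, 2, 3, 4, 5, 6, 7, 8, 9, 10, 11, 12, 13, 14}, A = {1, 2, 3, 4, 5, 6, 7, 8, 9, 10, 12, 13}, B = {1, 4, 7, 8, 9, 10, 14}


LHS: A ∩ B = {1, 4, 7, 8, 9, 10}
(A ∩ B)' = U \ (A ∩ B) = {2, 3, 5, 6, 11, 12, 13, 14}
A' = {11, 14}, B' = {2, 3, 5, 6, 11, 12, 13}
Claimed RHS: A' ∪ B' = {2, 3, 5, 6, 11, 12, 13, 14}
Identity is VALID: LHS = RHS = {2, 3, 5, 6, 11, 12, 13, 14} ✓

Identity is valid. (A ∩ B)' = A' ∪ B' = {2, 3, 5, 6, 11, 12, 13, 14}


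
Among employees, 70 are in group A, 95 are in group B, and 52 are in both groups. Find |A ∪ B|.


|A ∪ B| = |A| + |B| - |A ∩ B|
= 70 + 95 - 52
= 113

|A ∪ B| = 113


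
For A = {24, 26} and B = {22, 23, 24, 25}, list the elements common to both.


A ∩ B = elements in both A and B
A = {24, 26}
B = {22, 23, 24, 25}
A ∩ B = {24}

A ∩ B = {24}


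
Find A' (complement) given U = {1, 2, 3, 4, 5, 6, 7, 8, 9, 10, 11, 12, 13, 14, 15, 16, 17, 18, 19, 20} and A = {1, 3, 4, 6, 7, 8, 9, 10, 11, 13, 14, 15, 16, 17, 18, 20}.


Aᶜ = U \ A = elements in U but not in A
U = {1, 2, 3, 4, 5, 6, 7, 8, 9, 10, 11, 12, 13, 14, 15, 16, 17, 18, 19, 20}
A = {1, 3, 4, 6, 7, 8, 9, 10, 11, 13, 14, 15, 16, 17, 18, 20}
Aᶜ = {2, 5, 12, 19}

Aᶜ = {2, 5, 12, 19}


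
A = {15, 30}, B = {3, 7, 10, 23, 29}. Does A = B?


Two sets are equal iff they have exactly the same elements.
A = {15, 30}
B = {3, 7, 10, 23, 29}
Differences: {3, 7, 10, 15, 23, 29, 30}
A ≠ B

No, A ≠ B


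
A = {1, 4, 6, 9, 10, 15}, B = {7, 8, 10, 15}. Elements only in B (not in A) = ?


A = {1, 4, 6, 9, 10, 15}
B = {7, 8, 10, 15}
Region: only in B (not in A)
Elements: {7, 8}

Elements only in B (not in A): {7, 8}


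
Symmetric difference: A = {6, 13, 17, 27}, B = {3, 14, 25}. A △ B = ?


A △ B = (A \ B) ∪ (B \ A) = elements in exactly one of A or B
A \ B = {6, 13, 17, 27}
B \ A = {3, 14, 25}
A △ B = {3, 6, 13, 14, 17, 25, 27}

A △ B = {3, 6, 13, 14, 17, 25, 27}


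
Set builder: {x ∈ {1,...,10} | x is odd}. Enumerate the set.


Checking each candidate:
Condition: odd numbers in {1,...,10}
Result = {1, 3, 5, 7, 9}

{1, 3, 5, 7, 9}


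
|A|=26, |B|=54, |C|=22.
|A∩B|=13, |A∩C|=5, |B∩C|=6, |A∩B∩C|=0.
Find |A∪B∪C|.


|A∪B∪C| = |A|+|B|+|C| - |A∩B|-|A∩C|-|B∩C| + |A∩B∩C|
= 26+54+22 - 13-5-6 + 0
= 102 - 24 + 0
= 78

|A ∪ B ∪ C| = 78


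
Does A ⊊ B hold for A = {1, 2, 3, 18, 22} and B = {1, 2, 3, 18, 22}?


A ⊂ B requires: A ⊆ B AND A ≠ B.
A ⊆ B? Yes
A = B? Yes
A = B, so A is not a PROPER subset.

No, A is not a proper subset of B


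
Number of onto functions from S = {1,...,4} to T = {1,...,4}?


n = |S| = 4, k = |T| = 4. Surjections via inclusion-exclusion:
S(n,k) = Σ(-1)^i × C(k,i) × (k-i)^n, i=0 to k
i=0: (-1)^0×C(4,0)×4^4 = 256
i=1: (-1)^1×C(4,1)×3^4 = -324
i=2: (-1)^2×C(4,2)×2^4 = 96
i=3: (-1)^3×C(4,3)×1^4 = -4
i=4: (-1)^4×C(4,4)×0^4 = 0
Total = 24

Number of surjections = 24


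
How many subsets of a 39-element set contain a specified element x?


Subsets of A containing x correspond to subsets of A \ {x}, which has 38 elements.
Count = 2^(n-1) = 2^38
= 274877906944

Number of subsets containing x = 274877906944


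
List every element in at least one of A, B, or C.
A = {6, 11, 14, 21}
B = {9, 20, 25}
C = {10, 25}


A ∪ B = {6, 9, 11, 14, 20, 21, 25}
(A ∪ B) ∪ C = {6, 9, 10, 11, 14, 20, 21, 25}

A ∪ B ∪ C = {6, 9, 10, 11, 14, 20, 21, 25}


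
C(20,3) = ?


C(n,k) = n! / (k!(n-k)!)
C(20,3) = 20! / (3!17!)
= 1140

C(20,3) = 1140


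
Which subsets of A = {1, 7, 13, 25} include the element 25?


A subset of A contains 25 iff the remaining 3 elements form any subset of A \ {25}.
Count: 2^(n-1) = 2^3 = 8
Subsets containing 25: {25}, {1, 25}, {7, 25}, {13, 25}, {1, 7, 25}, {1, 13, 25}, {7, 13, 25}, {1, 7, 13, 25}

Subsets containing 25 (8 total): {25}, {1, 25}, {7, 25}, {13, 25}, {1, 7, 25}, {1, 13, 25}, {7, 13, 25}, {1, 7, 13, 25}


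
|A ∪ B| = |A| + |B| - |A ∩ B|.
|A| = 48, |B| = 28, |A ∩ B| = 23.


|A ∪ B| = |A| + |B| - |A ∩ B|
= 48 + 28 - 23
= 53

|A ∪ B| = 53


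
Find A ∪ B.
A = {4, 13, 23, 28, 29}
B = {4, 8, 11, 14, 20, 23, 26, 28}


A ∪ B = all elements in A or B (or both)
A = {4, 13, 23, 28, 29}
B = {4, 8, 11, 14, 20, 23, 26, 28}
A ∪ B = {4, 8, 11, 13, 14, 20, 23, 26, 28, 29}

A ∪ B = {4, 8, 11, 13, 14, 20, 23, 26, 28, 29}


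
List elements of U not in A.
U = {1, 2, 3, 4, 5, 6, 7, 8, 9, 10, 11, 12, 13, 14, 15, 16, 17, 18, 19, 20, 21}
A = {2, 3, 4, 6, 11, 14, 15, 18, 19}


Aᶜ = U \ A = elements in U but not in A
U = {1, 2, 3, 4, 5, 6, 7, 8, 9, 10, 11, 12, 13, 14, 15, 16, 17, 18, 19, 20, 21}
A = {2, 3, 4, 6, 11, 14, 15, 18, 19}
Aᶜ = {1, 5, 7, 8, 9, 10, 12, 13, 16, 17, 20, 21}

Aᶜ = {1, 5, 7, 8, 9, 10, 12, 13, 16, 17, 20, 21}
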